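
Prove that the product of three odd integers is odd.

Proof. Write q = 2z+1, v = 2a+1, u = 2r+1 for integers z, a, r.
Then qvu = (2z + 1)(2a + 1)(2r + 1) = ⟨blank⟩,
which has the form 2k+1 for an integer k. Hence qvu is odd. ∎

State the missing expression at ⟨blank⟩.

Expanding: (2z + 1)(2a + 1)(2r + 1) = 8arz + 4ar + 4az + 2a + 4rz + 2r + 2z + 1.
Every term except the constant is even, so this is 2(4arz + 2ar + 2az + a + 2rz + r + z) + 1,
and 4arz + 2ar + 2az + a + 2rz + r + z ∈ ℤ gives the required form.

2(4arz + 2ar + 2az + a + 2rz + r + z) + 1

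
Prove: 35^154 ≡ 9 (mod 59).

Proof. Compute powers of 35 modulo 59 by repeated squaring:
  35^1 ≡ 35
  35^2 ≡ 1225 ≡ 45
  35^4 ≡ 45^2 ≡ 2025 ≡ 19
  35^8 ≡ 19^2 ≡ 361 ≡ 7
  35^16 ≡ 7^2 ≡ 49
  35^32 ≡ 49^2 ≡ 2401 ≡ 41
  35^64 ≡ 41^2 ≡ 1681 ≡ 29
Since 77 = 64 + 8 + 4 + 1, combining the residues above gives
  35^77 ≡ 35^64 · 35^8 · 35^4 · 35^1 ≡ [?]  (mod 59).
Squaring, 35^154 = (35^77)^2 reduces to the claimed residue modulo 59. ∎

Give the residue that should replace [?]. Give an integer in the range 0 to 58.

Multiply the listed residues: 29 · 7 · 19 · 35 = 203 → 3857 → 134995.
Reducing modulo 59: 134995 = 2288·59 + 3, so 35^77 ≡ 3.

3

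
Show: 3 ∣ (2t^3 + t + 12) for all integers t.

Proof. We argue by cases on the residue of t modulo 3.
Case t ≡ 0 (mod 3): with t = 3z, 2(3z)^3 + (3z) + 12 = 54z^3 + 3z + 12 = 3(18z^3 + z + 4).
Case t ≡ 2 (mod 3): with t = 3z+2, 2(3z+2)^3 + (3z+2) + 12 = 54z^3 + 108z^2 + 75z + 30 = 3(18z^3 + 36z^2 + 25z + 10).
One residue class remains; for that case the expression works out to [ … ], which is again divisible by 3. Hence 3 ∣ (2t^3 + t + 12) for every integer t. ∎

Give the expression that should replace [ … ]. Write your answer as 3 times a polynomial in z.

3(18z^3 + 18z^2 + 7z + 5)

Only t ≡ 1 (mod 3) is unaccounted for. Put t = 3z+1:
2(3z+1)^3 + (3z+1) + 12 expands to 54z^3 + 54z^2 + 21z + 15,
and factoring out 3 leaves 3(18z^3 + 18z^2 + 7z + 5).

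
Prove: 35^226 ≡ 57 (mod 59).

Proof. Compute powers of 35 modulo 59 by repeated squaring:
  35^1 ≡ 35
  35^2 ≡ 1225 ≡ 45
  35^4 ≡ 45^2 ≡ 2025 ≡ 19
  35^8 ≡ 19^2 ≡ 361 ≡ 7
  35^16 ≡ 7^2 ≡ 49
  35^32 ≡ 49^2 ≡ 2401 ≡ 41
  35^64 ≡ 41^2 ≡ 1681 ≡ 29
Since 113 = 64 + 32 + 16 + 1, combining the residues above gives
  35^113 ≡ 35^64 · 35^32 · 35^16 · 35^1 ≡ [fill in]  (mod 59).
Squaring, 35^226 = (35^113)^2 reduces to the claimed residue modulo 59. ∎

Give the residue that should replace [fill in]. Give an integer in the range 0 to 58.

36

Multiply the listed residues: 29 · 41 · 49 · 35 = 1189 → 58261 → 2039135.
Reducing modulo 59: 2039135 = 34561·59 + 36, so 35^113 ≡ 36.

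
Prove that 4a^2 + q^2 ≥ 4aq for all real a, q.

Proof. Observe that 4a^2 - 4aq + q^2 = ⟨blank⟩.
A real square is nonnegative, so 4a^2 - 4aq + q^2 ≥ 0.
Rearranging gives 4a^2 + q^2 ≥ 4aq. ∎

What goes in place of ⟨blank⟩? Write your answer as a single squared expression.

4a^2 - 4aq + q^2 is a perfect-square trinomial: the outer terms are (2a)^2 and (q)^2, and the cross term is -2·2a·q.
So 4a^2 - 4aq + q^2 = (2a - q)^2 ≥ 0.

(2a - q)^2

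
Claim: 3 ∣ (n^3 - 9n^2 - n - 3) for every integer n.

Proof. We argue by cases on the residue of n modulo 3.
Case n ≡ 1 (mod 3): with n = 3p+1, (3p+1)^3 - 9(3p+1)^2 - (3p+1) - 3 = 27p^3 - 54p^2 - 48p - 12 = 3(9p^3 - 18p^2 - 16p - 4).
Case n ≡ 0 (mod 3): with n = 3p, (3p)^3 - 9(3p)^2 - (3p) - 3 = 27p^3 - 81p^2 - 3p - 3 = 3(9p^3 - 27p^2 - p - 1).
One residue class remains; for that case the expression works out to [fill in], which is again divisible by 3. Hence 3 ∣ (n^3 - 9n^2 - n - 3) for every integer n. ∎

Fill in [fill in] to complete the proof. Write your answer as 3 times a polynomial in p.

3(9p^3 - 9p^2 - 25p - 11)

The residues treated are {1, 0}, so the missing case is n ≡ 2 (mod 3); write n = 3p+2.
Then (3p+2)^3 - 9(3p+2)^2 - (3p+2) - 3 = 27p^3 - 27p^2 - 75p - 33 = 3(9p^3 - 9p^2 - 25p - 11).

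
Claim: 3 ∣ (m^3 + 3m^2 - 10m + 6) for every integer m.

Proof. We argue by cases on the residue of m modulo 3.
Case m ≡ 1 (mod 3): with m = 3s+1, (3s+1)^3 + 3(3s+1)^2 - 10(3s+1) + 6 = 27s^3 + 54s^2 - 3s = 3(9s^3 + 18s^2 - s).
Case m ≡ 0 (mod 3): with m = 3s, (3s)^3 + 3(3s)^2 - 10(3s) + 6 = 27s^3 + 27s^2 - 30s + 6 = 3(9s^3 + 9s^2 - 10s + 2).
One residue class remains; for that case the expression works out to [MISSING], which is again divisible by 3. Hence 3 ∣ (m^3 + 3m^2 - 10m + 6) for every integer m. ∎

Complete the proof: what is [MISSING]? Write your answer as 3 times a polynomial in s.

The residues treated are {1, 0}, so the missing case is m ≡ 2 (mod 3); write m = 3s+2.
Then (3s+2)^3 + 3(3s+2)^2 - 10(3s+2) + 6 = 27s^3 + 81s^2 + 42s + 6 = 3(9s^3 + 27s^2 + 14s + 2).

3(9s^3 + 27s^2 + 14s + 2)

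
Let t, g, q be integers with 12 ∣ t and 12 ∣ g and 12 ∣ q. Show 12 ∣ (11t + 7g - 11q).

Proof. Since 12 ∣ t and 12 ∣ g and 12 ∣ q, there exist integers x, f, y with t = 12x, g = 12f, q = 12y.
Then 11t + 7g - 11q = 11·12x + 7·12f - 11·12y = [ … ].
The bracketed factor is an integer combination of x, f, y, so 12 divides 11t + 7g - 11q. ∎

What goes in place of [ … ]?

12(7f + 11x - 11y)

Each term has a factor of 12: 11·12x + 7·12f - 11·12y = 12·(7f + 11x - 11y).
Since 7f + 11x - 11y is an integer, 12 ∣ (11t + 7g - 11q).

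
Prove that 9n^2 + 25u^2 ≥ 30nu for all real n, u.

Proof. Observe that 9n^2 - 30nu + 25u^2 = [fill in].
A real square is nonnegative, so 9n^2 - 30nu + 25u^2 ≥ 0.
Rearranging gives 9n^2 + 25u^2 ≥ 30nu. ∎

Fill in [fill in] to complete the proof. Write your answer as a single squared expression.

9n^2 - 30nu + 25u^2 is a perfect-square trinomial: the outer terms are (3n)^2 and (5u)^2, and the cross term is -2·3n·5u.
So 9n^2 - 30nu + 25u^2 = (3n - 5u)^2 ≥ 0.

(3n - 5u)^2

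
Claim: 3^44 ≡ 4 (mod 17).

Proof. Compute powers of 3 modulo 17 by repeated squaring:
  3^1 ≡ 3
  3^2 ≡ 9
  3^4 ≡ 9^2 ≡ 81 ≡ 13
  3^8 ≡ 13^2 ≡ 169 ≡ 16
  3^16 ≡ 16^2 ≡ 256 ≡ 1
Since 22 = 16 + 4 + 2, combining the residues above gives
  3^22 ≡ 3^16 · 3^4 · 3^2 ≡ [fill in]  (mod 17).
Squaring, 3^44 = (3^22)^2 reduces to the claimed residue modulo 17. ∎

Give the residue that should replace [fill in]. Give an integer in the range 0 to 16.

15

Multiply the listed residues: 1 · 13 · 9 = 13 → 117.
Reducing modulo 17: 117 = 6·17 + 15, so 3^22 ≡ 15.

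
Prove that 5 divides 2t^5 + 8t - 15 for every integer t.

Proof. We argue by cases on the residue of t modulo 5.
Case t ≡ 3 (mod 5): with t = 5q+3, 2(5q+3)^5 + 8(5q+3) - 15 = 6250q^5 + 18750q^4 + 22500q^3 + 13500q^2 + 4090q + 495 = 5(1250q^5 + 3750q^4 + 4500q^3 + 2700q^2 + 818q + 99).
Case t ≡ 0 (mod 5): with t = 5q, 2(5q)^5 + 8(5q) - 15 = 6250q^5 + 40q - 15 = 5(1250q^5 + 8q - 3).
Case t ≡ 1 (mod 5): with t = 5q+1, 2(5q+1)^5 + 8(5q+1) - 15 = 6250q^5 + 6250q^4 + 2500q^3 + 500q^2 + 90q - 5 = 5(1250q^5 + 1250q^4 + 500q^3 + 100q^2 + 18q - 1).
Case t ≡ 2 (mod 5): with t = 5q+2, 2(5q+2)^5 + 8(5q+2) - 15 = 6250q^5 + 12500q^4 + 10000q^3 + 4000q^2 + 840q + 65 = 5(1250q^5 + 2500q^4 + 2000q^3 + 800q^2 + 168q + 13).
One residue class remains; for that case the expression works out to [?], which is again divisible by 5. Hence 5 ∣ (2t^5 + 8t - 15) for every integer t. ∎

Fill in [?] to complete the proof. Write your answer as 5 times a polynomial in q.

5(1250q^5 + 5000q^4 + 8000q^3 + 6400q^2 + 2568q + 413)

Only t ≡ 4 (mod 5) is unaccounted for. Put t = 5q+4:
2(5q+4)^5 + 8(5q+4) - 15 expands to 6250q^5 + 25000q^4 + 40000q^3 + 32000q^2 + 12840q + 2065,
and factoring out 5 leaves 5(1250q^5 + 5000q^4 + 8000q^3 + 6400q^2 + 2568q + 413).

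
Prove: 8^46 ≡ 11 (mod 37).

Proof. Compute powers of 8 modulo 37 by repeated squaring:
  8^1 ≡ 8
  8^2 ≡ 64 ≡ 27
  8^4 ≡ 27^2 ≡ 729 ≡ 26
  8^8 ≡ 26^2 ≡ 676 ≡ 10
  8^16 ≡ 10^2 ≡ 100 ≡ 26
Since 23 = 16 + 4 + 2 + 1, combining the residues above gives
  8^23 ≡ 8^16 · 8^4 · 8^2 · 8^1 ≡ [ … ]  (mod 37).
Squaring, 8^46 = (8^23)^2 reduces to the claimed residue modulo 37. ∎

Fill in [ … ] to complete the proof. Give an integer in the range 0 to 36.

8^16 · 8^4 · 8^2 · 8^1 ≡ 26 · 26 · 27 · 8 = 146016.
146016 mod 37 = 14, so 8^23 ≡ 14 (mod 37).

14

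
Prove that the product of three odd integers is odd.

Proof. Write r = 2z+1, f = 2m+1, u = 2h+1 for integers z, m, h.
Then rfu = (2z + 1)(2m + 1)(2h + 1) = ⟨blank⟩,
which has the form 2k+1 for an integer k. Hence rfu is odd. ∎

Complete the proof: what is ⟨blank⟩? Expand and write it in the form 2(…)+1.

(2z + 1)(2m + 1)(2h + 1) = 8hmz + 4hm + 4hz + 2h + 4mz + 2m + 2z + 1
= 2(4hmz + 2hm + 2hz + h + 2mz + m + z) + 1.
Since 4hmz + 2hm + 2hz + h + 2mz + m + z is an integer, the product is of the form 2k+1 for an integer k.

2(4hmz + 2hm + 2hz + h + 2mz + m + z) + 1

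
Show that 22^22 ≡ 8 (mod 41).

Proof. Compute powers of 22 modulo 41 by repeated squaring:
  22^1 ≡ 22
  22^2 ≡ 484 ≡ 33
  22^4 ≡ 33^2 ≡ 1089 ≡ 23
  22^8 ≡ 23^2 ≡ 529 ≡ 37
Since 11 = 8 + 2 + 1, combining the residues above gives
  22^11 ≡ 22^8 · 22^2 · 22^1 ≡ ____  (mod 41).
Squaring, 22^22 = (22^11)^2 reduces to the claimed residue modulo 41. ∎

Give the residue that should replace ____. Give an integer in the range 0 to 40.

22^8 · 22^2 · 22^1 ≡ 37 · 33 · 22 = 26862.
26862 mod 41 = 7, so 22^11 ≡ 7 (mod 41).

7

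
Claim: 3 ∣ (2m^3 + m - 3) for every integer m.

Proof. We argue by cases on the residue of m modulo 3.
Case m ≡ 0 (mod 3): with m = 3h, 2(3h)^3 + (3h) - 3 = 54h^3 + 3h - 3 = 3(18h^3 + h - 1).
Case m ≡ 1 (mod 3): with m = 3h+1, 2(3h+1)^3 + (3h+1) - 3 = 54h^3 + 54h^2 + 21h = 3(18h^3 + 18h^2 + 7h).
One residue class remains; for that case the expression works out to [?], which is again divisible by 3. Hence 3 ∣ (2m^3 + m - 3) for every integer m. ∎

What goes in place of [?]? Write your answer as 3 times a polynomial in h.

3(18h^3 + 36h^2 + 25h + 5)

The residues treated are {0, 1}, so the missing case is m ≡ 2 (mod 3); write m = 3h+2.
Then 2(3h+2)^3 + (3h+2) - 3 = 54h^3 + 108h^2 + 75h + 15 = 3(18h^3 + 36h^2 + 25h + 5).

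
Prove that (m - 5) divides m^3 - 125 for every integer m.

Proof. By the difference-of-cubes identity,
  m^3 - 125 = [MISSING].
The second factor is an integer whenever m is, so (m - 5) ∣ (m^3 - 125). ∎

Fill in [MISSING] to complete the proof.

Polynomial division of m^3 - 125 by m - 5 leaves remainder 0 and quotient m^2 + 5m + 25.
Hence m^3 - 125 = (m - 5)(m^2 + 5m + 25).

(m - 5)(m^2 + 5m + 25)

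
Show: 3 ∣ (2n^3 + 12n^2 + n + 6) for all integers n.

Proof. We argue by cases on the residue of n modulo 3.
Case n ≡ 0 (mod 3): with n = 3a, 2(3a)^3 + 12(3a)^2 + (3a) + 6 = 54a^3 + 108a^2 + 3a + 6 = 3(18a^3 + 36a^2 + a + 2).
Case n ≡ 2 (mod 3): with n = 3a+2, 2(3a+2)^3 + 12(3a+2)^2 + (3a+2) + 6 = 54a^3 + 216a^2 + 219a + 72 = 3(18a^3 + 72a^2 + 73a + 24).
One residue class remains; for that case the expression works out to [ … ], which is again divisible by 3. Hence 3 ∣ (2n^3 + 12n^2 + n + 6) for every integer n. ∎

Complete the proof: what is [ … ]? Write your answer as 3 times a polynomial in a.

The residues treated are {0, 2}, so the missing case is n ≡ 1 (mod 3); write n = 3a+1.
Then 2(3a+1)^3 + 12(3a+1)^2 + (3a+1) + 6 = 54a^3 + 162a^2 + 93a + 21 = 3(18a^3 + 54a^2 + 31a + 7).

3(18a^3 + 54a^2 + 31a + 7)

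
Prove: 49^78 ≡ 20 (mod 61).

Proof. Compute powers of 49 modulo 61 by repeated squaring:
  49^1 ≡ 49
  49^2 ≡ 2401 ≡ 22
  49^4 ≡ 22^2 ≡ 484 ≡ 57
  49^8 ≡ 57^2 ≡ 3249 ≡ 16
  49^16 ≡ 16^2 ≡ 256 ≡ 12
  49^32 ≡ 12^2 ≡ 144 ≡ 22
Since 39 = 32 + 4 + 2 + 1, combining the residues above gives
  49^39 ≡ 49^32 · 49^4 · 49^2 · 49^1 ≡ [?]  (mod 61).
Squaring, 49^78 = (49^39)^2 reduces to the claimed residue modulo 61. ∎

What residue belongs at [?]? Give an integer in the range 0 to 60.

52

49^32 · 49^4 · 49^2 · 49^1 ≡ 22 · 57 · 22 · 49 = 1351812.
1351812 mod 61 = 52, so 49^39 ≡ 52 (mod 61).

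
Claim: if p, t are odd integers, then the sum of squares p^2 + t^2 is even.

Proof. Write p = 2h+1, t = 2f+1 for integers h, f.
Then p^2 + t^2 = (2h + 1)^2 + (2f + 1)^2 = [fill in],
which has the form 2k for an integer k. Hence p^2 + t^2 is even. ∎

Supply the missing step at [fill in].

2(2f^2 + 2f + 2h^2 + 2h + 1)

Expanding: (2h + 1)^2 + (2f + 1)^2 = 4f^2 + 4f + 4h^2 + 4h + 2.
Every term is even; pulling out the factor of 2 gives 2(2f^2 + 2f + 2h^2 + 2h + 1).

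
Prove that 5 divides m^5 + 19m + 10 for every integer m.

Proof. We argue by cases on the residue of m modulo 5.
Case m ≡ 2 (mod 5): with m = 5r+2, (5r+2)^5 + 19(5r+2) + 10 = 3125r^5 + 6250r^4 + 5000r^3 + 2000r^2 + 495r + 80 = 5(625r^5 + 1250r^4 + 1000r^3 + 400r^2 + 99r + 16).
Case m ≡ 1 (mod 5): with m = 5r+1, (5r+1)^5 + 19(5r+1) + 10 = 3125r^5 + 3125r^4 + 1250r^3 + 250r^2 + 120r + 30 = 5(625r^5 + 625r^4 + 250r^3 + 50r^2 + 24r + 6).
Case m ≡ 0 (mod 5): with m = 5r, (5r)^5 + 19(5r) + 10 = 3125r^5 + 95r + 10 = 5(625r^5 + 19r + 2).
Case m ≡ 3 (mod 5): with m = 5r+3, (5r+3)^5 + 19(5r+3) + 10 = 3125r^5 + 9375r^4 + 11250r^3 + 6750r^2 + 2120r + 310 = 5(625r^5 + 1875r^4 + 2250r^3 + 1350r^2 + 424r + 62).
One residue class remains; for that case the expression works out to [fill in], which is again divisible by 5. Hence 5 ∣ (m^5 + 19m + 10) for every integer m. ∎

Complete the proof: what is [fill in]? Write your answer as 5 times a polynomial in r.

The residues treated are {2, 1, 0, 3}, so the missing case is m ≡ 4 (mod 5); write m = 5r+4.
Then (5r+4)^5 + 19(5r+4) + 10 = 3125r^5 + 12500r^4 + 20000r^3 + 16000r^2 + 6495r + 1110 = 5(625r^5 + 2500r^4 + 4000r^3 + 3200r^2 + 1299r + 222).

5(625r^5 + 2500r^4 + 4000r^3 + 3200r^2 + 1299r + 222)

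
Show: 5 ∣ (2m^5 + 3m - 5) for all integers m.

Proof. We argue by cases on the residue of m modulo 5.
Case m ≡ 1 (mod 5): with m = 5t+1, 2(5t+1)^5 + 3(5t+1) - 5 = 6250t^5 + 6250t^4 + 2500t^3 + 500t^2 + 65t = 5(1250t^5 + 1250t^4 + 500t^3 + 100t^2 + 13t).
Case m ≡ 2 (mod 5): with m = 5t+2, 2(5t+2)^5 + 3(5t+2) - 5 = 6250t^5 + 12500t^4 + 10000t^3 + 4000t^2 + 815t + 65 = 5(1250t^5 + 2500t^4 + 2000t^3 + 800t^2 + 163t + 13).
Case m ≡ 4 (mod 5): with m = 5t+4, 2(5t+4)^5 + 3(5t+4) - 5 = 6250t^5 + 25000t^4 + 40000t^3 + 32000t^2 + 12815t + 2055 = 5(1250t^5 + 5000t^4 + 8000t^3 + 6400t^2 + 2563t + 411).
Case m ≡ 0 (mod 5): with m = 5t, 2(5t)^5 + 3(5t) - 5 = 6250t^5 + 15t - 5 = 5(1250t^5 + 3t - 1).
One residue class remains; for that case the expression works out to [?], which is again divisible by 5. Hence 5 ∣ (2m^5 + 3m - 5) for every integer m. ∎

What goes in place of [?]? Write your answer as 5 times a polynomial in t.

5(1250t^5 + 3750t^4 + 4500t^3 + 2700t^2 + 813t + 98)

Only m ≡ 3 (mod 5) is unaccounted for. Put m = 5t+3:
2(5t+3)^5 + 3(5t+3) - 5 expands to 6250t^5 + 18750t^4 + 22500t^3 + 13500t^2 + 4065t + 490,
and factoring out 5 leaves 5(1250t^5 + 3750t^4 + 4500t^3 + 2700t^2 + 813t + 98).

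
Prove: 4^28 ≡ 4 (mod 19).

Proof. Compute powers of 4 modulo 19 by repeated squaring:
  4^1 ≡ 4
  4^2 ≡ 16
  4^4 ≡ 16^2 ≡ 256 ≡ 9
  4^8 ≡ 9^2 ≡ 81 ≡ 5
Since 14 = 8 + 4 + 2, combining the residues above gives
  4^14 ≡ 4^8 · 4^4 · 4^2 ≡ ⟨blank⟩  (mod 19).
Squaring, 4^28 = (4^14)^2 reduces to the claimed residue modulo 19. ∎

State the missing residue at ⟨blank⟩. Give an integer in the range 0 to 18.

Multiply the listed residues: 5 · 9 · 16 = 45 → 720.
Reducing modulo 19: 720 = 37·19 + 17, so 4^14 ≡ 17.

17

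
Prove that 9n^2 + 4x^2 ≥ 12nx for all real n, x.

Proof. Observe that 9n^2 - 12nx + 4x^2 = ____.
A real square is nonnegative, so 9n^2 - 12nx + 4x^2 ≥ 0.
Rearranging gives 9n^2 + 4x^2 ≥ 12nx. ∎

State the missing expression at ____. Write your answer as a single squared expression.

9n^2 - 12nx + 4x^2 is a perfect-square trinomial: the outer terms are (3n)^2 and (2x)^2, and the cross term is -2·3n·2x.
So 9n^2 - 12nx + 4x^2 = (3n - 2x)^2 ≥ 0.

(3n - 2x)^2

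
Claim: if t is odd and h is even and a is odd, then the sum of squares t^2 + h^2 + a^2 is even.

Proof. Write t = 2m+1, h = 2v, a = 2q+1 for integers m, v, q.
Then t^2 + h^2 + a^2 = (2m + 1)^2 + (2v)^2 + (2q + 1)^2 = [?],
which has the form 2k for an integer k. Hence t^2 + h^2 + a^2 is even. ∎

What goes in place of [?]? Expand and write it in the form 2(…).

Expanding: (2m + 1)^2 + (2v)^2 + (2q + 1)^2 = 4m^2 + 4m + 4q^2 + 4q + 4v^2 + 2.
Every term is even; pulling out the factor of 2 gives 2(2m^2 + 2m + 2q^2 + 2q + 2v^2 + 1).

2(2m^2 + 2m + 2q^2 + 2q + 2v^2 + 1)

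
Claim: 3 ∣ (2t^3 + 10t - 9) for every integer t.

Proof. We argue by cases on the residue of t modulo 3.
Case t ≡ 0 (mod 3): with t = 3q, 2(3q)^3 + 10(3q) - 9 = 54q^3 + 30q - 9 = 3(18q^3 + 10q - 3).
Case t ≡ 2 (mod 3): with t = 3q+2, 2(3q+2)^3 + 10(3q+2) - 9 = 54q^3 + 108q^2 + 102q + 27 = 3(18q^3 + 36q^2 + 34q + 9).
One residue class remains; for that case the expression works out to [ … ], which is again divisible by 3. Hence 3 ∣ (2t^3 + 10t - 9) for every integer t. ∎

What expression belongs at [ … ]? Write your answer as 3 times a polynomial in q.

3(18q^3 + 18q^2 + 16q + 1)

Only t ≡ 1 (mod 3) is unaccounted for. Put t = 3q+1:
2(3q+1)^3 + 10(3q+1) - 9 expands to 54q^3 + 54q^2 + 48q + 3,
and factoring out 3 leaves 3(18q^3 + 18q^2 + 16q + 1).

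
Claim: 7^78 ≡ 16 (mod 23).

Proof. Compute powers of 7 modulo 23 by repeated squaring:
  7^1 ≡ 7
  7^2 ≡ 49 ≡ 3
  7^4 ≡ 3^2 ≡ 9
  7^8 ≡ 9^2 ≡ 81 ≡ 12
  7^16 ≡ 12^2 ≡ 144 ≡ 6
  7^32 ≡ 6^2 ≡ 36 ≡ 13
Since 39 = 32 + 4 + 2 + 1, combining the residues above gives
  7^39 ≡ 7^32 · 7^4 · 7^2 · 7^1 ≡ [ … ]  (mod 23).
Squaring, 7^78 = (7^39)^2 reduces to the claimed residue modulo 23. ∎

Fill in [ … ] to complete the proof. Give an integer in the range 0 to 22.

7^32 · 7^4 · 7^2 · 7^1 ≡ 13 · 9 · 3 · 7 = 2457.
2457 mod 23 = 19, so 7^39 ≡ 19 (mod 23).

19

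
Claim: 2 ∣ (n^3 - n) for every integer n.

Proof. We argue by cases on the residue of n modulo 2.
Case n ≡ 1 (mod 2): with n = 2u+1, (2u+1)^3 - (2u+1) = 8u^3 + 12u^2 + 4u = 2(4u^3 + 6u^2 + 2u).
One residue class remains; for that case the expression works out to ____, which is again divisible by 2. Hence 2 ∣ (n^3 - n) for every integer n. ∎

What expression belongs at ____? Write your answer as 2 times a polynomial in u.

The residues treated are {1}, so the missing case is n ≡ 0 (mod 2); write n = 2u.
Then (2u)^3 - (2u) = 8u^3 - 2u = 2(4u^3 - u).

2(4u^3 - u)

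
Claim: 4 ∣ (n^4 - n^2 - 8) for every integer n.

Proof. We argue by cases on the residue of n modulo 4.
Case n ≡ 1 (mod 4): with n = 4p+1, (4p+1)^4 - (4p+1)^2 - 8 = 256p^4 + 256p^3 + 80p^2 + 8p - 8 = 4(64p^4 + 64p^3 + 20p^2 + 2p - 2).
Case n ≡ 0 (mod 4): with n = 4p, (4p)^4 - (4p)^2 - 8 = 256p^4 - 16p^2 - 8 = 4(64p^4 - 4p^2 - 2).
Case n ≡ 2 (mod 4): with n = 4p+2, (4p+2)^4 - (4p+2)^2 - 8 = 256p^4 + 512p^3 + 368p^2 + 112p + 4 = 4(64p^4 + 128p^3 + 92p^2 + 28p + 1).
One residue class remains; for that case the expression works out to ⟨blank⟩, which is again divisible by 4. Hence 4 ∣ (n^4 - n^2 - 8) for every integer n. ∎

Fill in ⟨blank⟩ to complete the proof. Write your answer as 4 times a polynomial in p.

4(64p^4 + 192p^3 + 212p^2 + 102p + 16)

The residues treated are {1, 0, 2}, so the missing case is n ≡ 3 (mod 4); write n = 4p+3.
Then (4p+3)^4 - (4p+3)^2 - 8 = 256p^4 + 768p^3 + 848p^2 + 408p + 64 = 4(64p^4 + 192p^3 + 212p^2 + 102p + 16).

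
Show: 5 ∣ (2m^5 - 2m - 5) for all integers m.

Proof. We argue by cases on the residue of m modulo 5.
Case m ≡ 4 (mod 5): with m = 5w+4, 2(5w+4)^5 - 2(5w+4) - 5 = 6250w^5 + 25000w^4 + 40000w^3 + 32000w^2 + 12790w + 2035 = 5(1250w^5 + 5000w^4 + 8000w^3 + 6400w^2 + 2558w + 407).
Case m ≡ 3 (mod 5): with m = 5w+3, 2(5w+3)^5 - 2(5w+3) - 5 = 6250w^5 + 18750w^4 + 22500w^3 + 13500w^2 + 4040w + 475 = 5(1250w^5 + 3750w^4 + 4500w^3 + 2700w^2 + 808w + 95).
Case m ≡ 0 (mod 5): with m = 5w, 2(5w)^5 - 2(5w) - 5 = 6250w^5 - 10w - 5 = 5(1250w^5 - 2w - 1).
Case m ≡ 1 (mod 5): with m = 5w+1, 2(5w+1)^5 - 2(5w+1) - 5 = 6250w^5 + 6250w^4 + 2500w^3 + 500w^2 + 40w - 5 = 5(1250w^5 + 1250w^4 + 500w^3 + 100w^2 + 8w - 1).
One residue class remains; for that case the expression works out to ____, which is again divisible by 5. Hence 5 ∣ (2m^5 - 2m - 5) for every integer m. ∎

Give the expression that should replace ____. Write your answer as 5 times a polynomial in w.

5(1250w^5 + 2500w^4 + 2000w^3 + 800w^2 + 158w + 11)

The residues treated are {4, 3, 0, 1}, so the missing case is m ≡ 2 (mod 5); write m = 5w+2.
Then 2(5w+2)^5 - 2(5w+2) - 5 = 6250w^5 + 12500w^4 + 10000w^3 + 4000w^2 + 790w + 55 = 5(1250w^5 + 2500w^4 + 2000w^3 + 800w^2 + 158w + 11).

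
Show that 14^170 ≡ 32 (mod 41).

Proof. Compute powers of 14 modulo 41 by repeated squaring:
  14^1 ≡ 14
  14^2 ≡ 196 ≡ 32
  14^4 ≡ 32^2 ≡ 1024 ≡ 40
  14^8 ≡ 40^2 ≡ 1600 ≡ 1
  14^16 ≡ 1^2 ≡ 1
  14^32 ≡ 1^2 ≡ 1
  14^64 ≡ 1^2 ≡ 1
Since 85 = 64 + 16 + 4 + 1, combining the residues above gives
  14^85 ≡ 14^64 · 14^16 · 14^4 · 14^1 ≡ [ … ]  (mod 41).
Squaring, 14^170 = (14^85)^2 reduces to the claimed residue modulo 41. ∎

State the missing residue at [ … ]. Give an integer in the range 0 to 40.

14^64 · 14^16 · 14^4 · 14^1 ≡ 1 · 1 · 40 · 14 = 560.
560 mod 41 = 27, so 14^85 ≡ 27 (mod 41).

27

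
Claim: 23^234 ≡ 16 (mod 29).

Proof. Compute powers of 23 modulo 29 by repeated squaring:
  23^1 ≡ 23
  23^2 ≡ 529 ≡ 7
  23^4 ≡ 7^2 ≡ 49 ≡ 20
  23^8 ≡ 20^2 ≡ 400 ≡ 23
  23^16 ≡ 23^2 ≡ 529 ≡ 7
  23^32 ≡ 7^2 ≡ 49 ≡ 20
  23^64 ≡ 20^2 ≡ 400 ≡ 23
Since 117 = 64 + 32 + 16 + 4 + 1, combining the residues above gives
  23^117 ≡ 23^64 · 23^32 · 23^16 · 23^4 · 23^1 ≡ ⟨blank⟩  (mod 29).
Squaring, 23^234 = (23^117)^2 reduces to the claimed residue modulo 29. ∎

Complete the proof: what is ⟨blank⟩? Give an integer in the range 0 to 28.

23^64 · 23^32 · 23^16 · 23^4 · 23^1 ≡ 23 · 20 · 7 · 20 · 23 = 1481200.
1481200 mod 29 = 25, so 23^117 ≡ 25 (mod 29).

25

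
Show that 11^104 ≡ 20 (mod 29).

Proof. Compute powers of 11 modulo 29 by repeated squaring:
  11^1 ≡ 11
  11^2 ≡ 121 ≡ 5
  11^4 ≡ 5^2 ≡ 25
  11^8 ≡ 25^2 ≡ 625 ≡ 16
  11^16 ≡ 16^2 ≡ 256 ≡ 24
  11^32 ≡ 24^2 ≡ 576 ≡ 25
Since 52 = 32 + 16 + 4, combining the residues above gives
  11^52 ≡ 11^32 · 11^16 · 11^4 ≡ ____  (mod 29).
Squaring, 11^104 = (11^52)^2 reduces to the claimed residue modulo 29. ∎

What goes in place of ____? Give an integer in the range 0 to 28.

Multiply the listed residues: 25 · 24 · 25 = 600 → 15000.
Reducing modulo 29: 15000 = 517·29 + 7, so 11^52 ≡ 7.

7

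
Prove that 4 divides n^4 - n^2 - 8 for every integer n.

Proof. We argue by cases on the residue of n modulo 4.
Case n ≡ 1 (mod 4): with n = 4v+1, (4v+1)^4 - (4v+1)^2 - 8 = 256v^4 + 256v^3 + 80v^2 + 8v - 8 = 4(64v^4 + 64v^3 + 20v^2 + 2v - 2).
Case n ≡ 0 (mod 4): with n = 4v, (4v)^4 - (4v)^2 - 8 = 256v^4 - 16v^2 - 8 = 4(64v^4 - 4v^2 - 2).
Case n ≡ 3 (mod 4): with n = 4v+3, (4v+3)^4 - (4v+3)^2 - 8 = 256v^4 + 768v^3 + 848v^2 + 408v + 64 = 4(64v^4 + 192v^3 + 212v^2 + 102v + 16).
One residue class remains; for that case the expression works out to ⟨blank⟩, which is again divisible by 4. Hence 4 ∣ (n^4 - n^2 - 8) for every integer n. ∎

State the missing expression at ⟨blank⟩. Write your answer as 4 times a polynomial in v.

4(64v^4 + 128v^3 + 92v^2 + 28v + 1)

Only n ≡ 2 (mod 4) is unaccounted for. Put n = 4v+2:
(4v+2)^4 - (4v+2)^2 - 8 expands to 256v^4 + 512v^3 + 368v^2 + 112v + 4,
and factoring out 4 leaves 4(64v^4 + 128v^3 + 92v^2 + 28v + 1).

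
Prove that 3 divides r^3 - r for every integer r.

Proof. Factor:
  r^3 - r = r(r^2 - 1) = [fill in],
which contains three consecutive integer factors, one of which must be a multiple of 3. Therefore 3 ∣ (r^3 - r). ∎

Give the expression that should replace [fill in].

(r - 1)r(r + 1)

r(r^2 - 1) = r(r - 1)(r + 1) = (r - 1)r(r + 1).
These three factors are consecutive integers, so their product is divisible by 3.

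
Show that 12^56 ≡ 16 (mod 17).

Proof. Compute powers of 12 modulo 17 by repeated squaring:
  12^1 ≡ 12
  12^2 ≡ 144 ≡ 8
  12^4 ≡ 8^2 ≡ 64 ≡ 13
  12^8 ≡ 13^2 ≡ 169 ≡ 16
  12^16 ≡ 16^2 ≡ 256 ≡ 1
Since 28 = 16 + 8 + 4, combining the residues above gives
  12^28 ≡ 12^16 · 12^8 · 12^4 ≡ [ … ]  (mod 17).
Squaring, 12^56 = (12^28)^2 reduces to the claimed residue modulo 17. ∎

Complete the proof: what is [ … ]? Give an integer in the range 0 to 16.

Multiply the listed residues: 1 · 16 · 13 = 16 → 208.
Reducing modulo 17: 208 = 12·17 + 4, so 12^28 ≡ 4.

4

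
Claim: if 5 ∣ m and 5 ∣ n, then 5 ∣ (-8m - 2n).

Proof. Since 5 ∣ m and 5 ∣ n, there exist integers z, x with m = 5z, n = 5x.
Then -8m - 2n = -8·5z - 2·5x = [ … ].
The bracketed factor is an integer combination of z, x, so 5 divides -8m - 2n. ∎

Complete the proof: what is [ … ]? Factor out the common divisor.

5(-2x - 8z)

Pull the common 5 out of every term: -8·5z - 2·5x = 5(-2x - 8z).
-2x - 8z is an integer, which exhibits the divisibility.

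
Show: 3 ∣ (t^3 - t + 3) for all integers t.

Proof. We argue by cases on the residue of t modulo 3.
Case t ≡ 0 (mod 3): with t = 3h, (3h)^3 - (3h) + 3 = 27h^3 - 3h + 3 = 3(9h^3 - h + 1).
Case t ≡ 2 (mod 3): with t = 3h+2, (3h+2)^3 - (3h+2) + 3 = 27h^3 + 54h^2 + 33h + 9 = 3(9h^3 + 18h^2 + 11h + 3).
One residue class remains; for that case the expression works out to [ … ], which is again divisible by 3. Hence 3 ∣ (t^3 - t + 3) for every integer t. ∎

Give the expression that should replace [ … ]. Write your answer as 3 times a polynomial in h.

Only t ≡ 1 (mod 3) is unaccounted for. Put t = 3h+1:
(3h+1)^3 - (3h+1) + 3 expands to 27h^3 + 27h^2 + 6h + 3,
and factoring out 3 leaves 3(9h^3 + 9h^2 + 2h + 1).

3(9h^3 + 9h^2 + 2h + 1)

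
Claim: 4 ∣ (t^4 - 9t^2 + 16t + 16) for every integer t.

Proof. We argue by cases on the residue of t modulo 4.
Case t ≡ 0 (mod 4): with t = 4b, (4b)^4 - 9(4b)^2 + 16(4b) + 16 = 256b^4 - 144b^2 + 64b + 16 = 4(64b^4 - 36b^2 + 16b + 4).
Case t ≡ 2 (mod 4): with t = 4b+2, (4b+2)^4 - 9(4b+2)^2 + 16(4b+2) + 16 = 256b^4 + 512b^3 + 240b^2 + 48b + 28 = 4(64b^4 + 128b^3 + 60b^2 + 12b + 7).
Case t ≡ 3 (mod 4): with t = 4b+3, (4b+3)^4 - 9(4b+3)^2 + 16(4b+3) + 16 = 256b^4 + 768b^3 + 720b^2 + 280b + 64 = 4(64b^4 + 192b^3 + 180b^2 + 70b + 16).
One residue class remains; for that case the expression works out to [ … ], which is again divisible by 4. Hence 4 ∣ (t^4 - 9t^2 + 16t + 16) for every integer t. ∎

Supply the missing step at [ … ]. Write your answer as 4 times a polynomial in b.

Only t ≡ 1 (mod 4) is unaccounted for. Put t = 4b+1:
(4b+1)^4 - 9(4b+1)^2 + 16(4b+1) + 16 expands to 256b^4 + 256b^3 - 48b^2 + 8b + 24,
and factoring out 4 leaves 4(64b^4 + 64b^3 - 12b^2 + 2b + 6).

4(64b^4 + 64b^3 - 12b^2 + 2b + 6)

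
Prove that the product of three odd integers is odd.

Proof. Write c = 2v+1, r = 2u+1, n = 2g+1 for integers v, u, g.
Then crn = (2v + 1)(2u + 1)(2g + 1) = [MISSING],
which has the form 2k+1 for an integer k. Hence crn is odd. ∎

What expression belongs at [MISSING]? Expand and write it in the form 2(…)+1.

2(4guv + 2gu + 2gv + g + 2uv + u + v) + 1

(2v + 1)(2u + 1)(2g + 1) = 8guv + 4gu + 4gv + 2g + 4uv + 2u + 2v + 1
= 2(4guv + 2gu + 2gv + g + 2uv + u + v) + 1.
Since 4guv + 2gu + 2gv + g + 2uv + u + v is an integer, the product is of the form 2k+1 for an integer k.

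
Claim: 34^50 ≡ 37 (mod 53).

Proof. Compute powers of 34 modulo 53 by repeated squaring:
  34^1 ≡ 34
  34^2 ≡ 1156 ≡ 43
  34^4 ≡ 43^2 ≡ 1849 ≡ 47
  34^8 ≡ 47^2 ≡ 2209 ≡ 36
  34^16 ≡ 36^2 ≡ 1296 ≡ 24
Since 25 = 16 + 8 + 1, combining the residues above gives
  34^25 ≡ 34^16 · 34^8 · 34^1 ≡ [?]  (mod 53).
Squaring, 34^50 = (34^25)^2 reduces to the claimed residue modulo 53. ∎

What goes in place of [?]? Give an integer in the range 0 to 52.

14

34^16 · 34^8 · 34^1 ≡ 24 · 36 · 34 = 29376.
29376 mod 53 = 14, so 34^25 ≡ 14 (mod 53).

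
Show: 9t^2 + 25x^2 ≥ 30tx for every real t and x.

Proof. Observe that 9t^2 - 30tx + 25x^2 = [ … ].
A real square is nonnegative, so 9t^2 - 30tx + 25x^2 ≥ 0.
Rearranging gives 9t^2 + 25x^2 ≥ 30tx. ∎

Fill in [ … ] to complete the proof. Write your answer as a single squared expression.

(3t - 5x)^2

9t^2 - 30tx + 25x^2 is a perfect-square trinomial: the outer terms are (3t)^2 and (5x)^2, and the cross term is -2·3t·5x.
So 9t^2 - 30tx + 25x^2 = (3t - 5x)^2 ≥ 0.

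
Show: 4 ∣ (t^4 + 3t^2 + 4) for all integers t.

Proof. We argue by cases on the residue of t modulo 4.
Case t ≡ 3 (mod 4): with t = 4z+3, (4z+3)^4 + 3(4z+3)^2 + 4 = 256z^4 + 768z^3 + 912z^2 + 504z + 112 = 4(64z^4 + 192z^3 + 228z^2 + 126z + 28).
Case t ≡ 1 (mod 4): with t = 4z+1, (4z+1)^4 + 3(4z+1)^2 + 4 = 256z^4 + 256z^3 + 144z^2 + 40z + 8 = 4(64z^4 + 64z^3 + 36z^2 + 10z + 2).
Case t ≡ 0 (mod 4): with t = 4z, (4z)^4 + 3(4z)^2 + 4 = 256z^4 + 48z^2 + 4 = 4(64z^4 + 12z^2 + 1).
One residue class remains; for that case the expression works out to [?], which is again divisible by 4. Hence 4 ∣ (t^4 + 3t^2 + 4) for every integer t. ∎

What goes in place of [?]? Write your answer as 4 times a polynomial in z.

The residues treated are {3, 1, 0}, so the missing case is t ≡ 2 (mod 4); write t = 4z+2.
Then (4z+2)^4 + 3(4z+2)^2 + 4 = 256z^4 + 512z^3 + 432z^2 + 176z + 32 = 4(64z^4 + 128z^3 + 108z^2 + 44z + 8).

4(64z^4 + 128z^3 + 108z^2 + 44z + 8)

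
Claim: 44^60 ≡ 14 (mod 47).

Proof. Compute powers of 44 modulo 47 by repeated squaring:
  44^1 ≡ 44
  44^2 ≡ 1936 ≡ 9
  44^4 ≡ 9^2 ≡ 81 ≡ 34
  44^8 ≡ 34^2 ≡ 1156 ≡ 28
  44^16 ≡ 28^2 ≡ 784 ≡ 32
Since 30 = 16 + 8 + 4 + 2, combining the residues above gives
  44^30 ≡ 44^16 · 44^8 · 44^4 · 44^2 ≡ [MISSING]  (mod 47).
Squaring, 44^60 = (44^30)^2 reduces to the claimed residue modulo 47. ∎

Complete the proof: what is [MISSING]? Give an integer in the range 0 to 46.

25

44^16 · 44^8 · 44^4 · 44^2 ≡ 32 · 28 · 34 · 9 = 274176.
274176 mod 47 = 25, so 44^30 ≡ 25 (mod 47).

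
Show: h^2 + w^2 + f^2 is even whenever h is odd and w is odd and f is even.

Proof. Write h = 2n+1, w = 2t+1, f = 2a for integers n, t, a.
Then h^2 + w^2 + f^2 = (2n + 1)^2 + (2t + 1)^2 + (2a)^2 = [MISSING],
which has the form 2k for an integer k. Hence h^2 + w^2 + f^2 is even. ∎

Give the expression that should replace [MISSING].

2(2a^2 + 2n^2 + 2n + 2t^2 + 2t + 1)

(2n + 1)^2 + (2t + 1)^2 + (2a)^2 = 4a^2 + 4n^2 + 4n + 4t^2 + 4t + 2
= 2(2a^2 + 2n^2 + 2n + 2t^2 + 2t + 1).
Since 2a^2 + 2n^2 + 2n + 2t^2 + 2t + 1 is an integer, the sum of squares is of the form 2k for an integer k.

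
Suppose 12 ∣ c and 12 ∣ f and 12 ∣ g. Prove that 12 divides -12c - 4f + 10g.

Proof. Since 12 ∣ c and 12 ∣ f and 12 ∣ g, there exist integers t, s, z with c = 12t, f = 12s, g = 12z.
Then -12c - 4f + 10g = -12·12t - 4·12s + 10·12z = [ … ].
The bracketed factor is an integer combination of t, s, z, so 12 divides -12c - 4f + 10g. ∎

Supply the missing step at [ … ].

Pull the common 12 out of every term: -12·12t - 4·12s + 10·12z = 12(-4s - 12t + 10z).
-4s - 12t + 10z is an integer, which exhibits the divisibility.

12(-4s - 12t + 10z)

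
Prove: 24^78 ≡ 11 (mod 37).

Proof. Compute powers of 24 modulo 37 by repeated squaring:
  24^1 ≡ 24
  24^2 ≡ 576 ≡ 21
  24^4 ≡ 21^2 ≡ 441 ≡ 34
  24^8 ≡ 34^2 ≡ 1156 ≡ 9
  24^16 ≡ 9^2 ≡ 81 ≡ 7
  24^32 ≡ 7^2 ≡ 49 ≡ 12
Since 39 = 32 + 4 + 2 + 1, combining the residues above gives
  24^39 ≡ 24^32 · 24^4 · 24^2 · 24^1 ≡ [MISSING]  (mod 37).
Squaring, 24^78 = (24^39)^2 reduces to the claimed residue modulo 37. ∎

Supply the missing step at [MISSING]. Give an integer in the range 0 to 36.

24^32 · 24^4 · 24^2 · 24^1 ≡ 12 · 34 · 21 · 24 = 205632.
205632 mod 37 = 23, so 24^39 ≡ 23 (mod 37).

23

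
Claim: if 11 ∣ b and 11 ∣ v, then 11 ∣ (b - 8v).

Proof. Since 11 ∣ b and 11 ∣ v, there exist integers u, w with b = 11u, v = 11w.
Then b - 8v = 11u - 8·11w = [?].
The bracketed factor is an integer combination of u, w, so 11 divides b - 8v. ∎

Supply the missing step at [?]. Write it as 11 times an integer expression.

11(u - 8w)

Pull the common 11 out of every term: 11u - 8·11w = 11(u - 8w).
u - 8w is an integer, which exhibits the divisibility.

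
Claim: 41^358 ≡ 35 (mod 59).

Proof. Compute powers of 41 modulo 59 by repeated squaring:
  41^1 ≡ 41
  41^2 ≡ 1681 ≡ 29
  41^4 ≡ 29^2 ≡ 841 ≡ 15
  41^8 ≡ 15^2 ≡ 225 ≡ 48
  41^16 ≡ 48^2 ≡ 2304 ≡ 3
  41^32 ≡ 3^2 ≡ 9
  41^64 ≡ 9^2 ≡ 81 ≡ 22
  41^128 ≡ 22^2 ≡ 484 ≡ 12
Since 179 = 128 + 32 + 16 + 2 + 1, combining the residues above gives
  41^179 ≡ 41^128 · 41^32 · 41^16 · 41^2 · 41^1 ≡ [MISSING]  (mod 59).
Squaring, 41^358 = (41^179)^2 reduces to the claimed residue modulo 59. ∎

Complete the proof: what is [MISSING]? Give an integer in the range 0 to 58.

25

Multiply the listed residues: 12 · 9 · 3 · 29 · 41 = 108 → 324 → 9396 → 385236.
Reducing modulo 59: 385236 = 6529·59 + 25, so 41^179 ≡ 25.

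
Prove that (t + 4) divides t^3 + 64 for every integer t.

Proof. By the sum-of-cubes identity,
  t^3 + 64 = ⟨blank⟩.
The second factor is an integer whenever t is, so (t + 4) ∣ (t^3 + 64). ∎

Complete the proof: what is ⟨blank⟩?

Polynomial division of t^3 + 64 by t + 4 leaves remainder 0 and quotient t^2 - 4t + 16.
Hence t^3 + 64 = (t + 4)(t^2 - 4t + 16).

(t + 4)(t^2 - 4t + 16)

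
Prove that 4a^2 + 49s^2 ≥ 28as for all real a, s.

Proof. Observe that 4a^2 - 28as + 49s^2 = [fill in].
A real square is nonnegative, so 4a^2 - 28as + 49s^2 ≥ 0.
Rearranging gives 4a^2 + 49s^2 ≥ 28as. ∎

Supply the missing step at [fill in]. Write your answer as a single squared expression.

(2a - 7s)^2

The leading and trailing coefficients are 2^2 and 7^2, and 28 = 2·2·7, so the trinomial is (2a - 7s)^2.
Hence 4a^2 - 28as + 49s^2 ≥ 0.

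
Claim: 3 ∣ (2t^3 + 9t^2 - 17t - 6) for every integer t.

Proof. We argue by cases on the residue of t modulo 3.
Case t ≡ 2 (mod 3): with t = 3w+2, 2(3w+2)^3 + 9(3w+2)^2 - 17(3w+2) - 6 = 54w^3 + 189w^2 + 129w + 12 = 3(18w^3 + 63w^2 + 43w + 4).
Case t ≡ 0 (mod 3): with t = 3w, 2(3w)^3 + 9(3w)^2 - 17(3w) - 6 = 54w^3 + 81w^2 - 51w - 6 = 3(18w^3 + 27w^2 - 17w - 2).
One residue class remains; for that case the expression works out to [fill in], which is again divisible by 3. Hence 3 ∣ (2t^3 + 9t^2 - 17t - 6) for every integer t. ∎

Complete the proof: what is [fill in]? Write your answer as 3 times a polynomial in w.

3(18w^3 + 45w^2 + 7w - 4)

The residues treated are {2, 0}, so the missing case is t ≡ 1 (mod 3); write t = 3w+1.
Then 2(3w+1)^3 + 9(3w+1)^2 - 17(3w+1) - 6 = 54w^3 + 135w^2 + 21w - 12 = 3(18w^3 + 45w^2 + 7w - 4).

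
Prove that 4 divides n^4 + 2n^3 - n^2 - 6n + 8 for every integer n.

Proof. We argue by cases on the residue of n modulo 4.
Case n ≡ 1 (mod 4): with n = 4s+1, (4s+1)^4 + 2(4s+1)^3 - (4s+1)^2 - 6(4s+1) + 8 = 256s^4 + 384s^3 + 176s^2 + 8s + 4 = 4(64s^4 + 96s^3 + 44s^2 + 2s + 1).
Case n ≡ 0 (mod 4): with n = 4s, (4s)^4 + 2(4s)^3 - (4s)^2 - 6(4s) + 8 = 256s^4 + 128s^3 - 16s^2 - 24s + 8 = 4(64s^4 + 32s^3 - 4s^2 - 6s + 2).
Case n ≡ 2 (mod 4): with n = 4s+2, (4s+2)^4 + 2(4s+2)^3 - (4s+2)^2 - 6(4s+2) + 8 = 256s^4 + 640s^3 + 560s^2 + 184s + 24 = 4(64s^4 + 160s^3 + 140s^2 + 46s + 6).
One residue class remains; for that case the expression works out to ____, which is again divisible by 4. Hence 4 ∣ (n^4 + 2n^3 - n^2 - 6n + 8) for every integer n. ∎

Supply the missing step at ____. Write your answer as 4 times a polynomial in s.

The residues treated are {1, 0, 2}, so the missing case is n ≡ 3 (mod 4); write n = 4s+3.
Then (4s+3)^4 + 2(4s+3)^3 - (4s+3)^2 - 6(4s+3) + 8 = 256s^4 + 896s^3 + 1136s^2 + 600s + 116 = 4(64s^4 + 224s^3 + 284s^2 + 150s + 29).

4(64s^4 + 224s^3 + 284s^2 + 150s + 29)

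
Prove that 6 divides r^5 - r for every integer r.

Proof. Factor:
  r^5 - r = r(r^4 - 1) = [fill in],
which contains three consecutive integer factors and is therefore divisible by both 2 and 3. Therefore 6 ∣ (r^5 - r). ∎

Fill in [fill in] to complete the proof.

(r - 1)r(r + 1)(r^2 + 1)

r^4 - 1 = (r^2 - 1)(r^2 + 1), and r^2 - 1 = (r-1)(r+1).
So r(r^4 - 1) = (r - 1)r(r + 1)(r^2 + 1).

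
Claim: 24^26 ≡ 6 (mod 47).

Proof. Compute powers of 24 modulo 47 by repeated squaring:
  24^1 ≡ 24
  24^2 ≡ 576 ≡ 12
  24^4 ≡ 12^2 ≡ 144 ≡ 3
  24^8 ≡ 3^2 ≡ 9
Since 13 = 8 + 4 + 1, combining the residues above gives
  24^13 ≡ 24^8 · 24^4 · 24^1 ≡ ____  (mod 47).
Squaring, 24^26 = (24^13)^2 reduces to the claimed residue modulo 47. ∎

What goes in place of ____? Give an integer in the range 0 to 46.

37

24^8 · 24^4 · 24^1 ≡ 9 · 3 · 24 = 648.
648 mod 47 = 37, so 24^13 ≡ 37 (mod 47).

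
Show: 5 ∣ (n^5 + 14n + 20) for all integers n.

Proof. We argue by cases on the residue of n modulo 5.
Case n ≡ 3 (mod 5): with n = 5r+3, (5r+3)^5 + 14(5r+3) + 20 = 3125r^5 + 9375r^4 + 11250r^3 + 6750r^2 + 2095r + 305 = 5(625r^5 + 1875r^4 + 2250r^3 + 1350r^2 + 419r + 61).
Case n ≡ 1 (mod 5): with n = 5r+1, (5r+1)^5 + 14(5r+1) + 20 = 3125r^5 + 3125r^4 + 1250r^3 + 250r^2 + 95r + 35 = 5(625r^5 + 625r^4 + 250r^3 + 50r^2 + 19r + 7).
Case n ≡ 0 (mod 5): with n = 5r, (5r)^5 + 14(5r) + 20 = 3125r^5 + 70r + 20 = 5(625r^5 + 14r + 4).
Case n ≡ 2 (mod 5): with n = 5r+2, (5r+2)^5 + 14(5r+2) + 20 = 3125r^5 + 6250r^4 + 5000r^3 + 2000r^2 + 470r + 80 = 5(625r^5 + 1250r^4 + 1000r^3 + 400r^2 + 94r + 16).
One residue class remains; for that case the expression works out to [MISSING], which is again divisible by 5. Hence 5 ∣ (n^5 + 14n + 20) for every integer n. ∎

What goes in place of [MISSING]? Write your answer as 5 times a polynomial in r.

5(625r^5 + 2500r^4 + 4000r^3 + 3200r^2 + 1294r + 220)

The residues treated are {3, 1, 0, 2}, so the missing case is n ≡ 4 (mod 5); write n = 5r+4.
Then (5r+4)^5 + 14(5r+4) + 20 = 3125r^5 + 12500r^4 + 20000r^3 + 16000r^2 + 6470r + 1100 = 5(625r^5 + 2500r^4 + 4000r^3 + 3200r^2 + 1294r + 220).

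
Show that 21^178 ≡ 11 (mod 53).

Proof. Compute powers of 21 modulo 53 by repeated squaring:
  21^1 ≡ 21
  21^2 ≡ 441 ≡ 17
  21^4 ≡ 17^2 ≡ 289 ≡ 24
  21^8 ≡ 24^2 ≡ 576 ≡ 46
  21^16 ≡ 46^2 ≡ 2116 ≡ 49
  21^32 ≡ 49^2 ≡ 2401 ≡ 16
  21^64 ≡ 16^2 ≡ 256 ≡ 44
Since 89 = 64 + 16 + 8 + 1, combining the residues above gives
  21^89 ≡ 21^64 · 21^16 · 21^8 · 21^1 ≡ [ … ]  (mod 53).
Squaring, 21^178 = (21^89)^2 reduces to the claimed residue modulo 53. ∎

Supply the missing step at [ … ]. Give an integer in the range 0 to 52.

8

Multiply the listed residues: 44 · 49 · 46 · 21 = 2156 → 99176 → 2082696.
Reducing modulo 53: 2082696 = 39296·53 + 8, so 21^89 ≡ 8.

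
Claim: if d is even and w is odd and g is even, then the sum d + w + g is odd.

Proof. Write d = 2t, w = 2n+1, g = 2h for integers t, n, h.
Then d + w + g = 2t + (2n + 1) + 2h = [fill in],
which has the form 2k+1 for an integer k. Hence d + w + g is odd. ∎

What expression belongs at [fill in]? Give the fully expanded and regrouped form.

Expanding: 2t + (2n + 1) + 2h = 2h + 2n + 2t + 1.
Every term except the constant is even, so this is 2(h + n + t) + 1,
and h + n + t ∈ ℤ gives the required form.

2(h + n + t) + 1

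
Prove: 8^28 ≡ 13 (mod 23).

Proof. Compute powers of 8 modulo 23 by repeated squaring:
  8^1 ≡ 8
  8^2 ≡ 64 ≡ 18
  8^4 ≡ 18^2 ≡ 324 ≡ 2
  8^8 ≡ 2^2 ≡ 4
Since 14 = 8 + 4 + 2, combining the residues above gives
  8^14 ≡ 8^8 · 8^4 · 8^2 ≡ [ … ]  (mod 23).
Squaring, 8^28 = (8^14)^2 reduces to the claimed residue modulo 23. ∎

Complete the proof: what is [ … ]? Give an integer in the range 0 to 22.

8^8 · 8^4 · 8^2 ≡ 4 · 2 · 18 = 144.
144 mod 23 = 6, so 8^14 ≡ 6 (mod 23).

6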